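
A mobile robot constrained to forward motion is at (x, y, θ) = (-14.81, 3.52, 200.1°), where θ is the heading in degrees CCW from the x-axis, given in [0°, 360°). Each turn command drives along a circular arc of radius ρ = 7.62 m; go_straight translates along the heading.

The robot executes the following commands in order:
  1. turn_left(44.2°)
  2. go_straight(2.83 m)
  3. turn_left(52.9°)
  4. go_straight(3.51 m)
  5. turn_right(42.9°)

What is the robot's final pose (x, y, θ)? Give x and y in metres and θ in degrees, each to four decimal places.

set_pose: (x, y, θ) = (-14.8100, 3.5200, 200.1000°), ρ = 7.62
turn_left(44.2°): centre at ρ to the left, rotate +44.2° → (-19.0575, -0.3314, 244.3000°)
go_straight(2.83): x += 2.83·cos θ, y += 2.83·sin θ → (-20.2848, -2.8815, 244.3000°)
turn_left(52.9°): centre at ρ to the left, rotate +52.9° → (-20.1959, -9.6690, 297.2000°)
go_straight(3.51): x += 3.51·cos θ, y += 3.51·sin θ → (-18.5915, -12.7909, 297.2000°)
turn_right(42.9°): centre at ρ to the right, rotate −42.9° → (-18.0331, -18.3359, 254.3000°)

(-18.0331, -18.3359, 254.3000°)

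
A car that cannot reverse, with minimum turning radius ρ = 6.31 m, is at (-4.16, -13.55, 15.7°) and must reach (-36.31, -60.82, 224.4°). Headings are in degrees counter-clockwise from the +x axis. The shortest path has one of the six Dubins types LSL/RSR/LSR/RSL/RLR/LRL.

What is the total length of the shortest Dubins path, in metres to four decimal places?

Let ψ = atan2(Δy, Δx) = atan2(-47.27, -32.15) = -124.2210° be the start→goal bearing.
Normalize: d = |goal − start| / ρ = 57.167083/6.31 = 9.059760, α = (θ_start − ψ) mod 360° = 139.9210° = 2.442082 rad, β = (θ_goal − ψ) mod 360° = 348.6210° = 6.084584 rad.
Common terms: sin α = 0.643843, cos α = -0.765158, sin β = -0.197298, cos β = 0.980344, cos(α−β) = -0.877146, d² = 82.079244. Work in radians in the unit-radius frame; every candidate has L = ρ·(t + p + q).
LSL: p² = 2 + d² − 2cos(α−β) + 2d(sin α − sin β) = 101.074609; p = √p² = 10.053587; φ = atan2(cos β − cos α, d + sin α − sin β) = 0.174504 rad; t = (φ − α) mod 2π = 4.015607 rad, q = (β − φ) mod 2π = 5.910080 rad → L = 6.31·(4.015607 + 10.053587 + 5.910080) = 6.31·19.979274 = 126.069221 m
RSR: p² = 2 + d² − 2cos(α−β) + 2d(sin β − sin α) = 70.592465; p = √p² = 8.401932; φ = atan2(cos α − cos β, d − sin α + sin β) = -0.209274 rad; t = (α − φ) mod 2π = 2.651356 rad, q = (φ − β) mod 2π = 6.272512 rad → L = 6.31·(2.651356 + 8.401932 + 6.272512) = 6.31·17.325801 = 109.325802 m
LSR: p² = d² − 2 + 2cos(α−β) + 2d(sin α + sin β) = 86.416137; p = √p² = 9.296028; φ = atan2(−cos α − cos β, d + sin α + sin β) − atan2(−2, p) = 0.189283 rad; t = (φ − α) mod 2π = 4.030386 rad, q = (φ − β) mod 2π = 0.387884 rad → L = 6.31·(4.030386 + 9.296028 + 0.387884) = 6.31·13.714298 = 86.537221 m
RSL: p² = d² − 2 + 2cos(α−β) − 2d(sin α + sin β) = 70.233767; p = √p² = 8.380559; φ = atan2(cos α + cos β, d − sin α − sin β) − atan2(2, p) = -0.209288 rad; t = (α − φ) mod 2π = 2.651370 rad, q = (β − φ) mod 2π = 0.010687 rad → L = 6.31·(2.651370 + 8.380559 + 0.010687) = 6.31·11.042616 = 69.678906 m
RLR: c = (6 − d² + 2cos(α−β) + 2d(sin α − sin β))/8 = -7.824058, |c| > 1 → infeasible
LRL: c = (6 − d² + 2cos(α−β) − 2d(sin α − sin β))/8 = -11.634326, |c| > 1 → infeasible
Shortest: RSL with L = 69.678906 m ≈ 69.6789 m

69.6789 m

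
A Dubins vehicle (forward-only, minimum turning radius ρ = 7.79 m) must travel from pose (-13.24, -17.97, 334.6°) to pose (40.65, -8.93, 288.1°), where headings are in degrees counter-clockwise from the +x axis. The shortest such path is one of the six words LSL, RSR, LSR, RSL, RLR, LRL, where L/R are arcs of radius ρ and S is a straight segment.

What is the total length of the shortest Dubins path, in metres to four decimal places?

59.0693 m

Let ψ = atan2(Δy, Δx) = atan2(9.04, 53.89) = 9.5227° be the start→goal bearing.
Normalize: d = |goal − start| / ρ = 54.642966/7.79 = 7.014501, α = (θ_start − ψ) mod 360° = 325.0773° = 5.673670 rad, β = (θ_goal − ψ) mod 360° = 278.5773° = 4.862092 rad.
Common terms: sin α = -0.572470, cos α = 0.819926, sin β = -0.988815, cos β = 0.149144, cos(α−β) = 0.688355, d² = 49.203230. Work in radians in the unit-radius frame; every candidate has L = ρ·(t + p + q).
LSL: p² = 2 + d² − 2cos(α−β) + 2d(sin α − sin β) = 55.667430; p = √p² = 7.461061; φ = atan2(cos β − cos α, d + sin α − sin β) = -0.090026 rad; t = (φ − α) mod 2π = 0.519489 rad, q = (β − φ) mod 2π = 4.952118 rad → L = 7.79·(0.519489 + 7.461061 + 4.952118) = 7.79·12.932668 = 100.745485 m
RSR: p² = 2 + d² − 2cos(α−β) + 2d(sin β − sin α) = 43.985611; p = √p² = 6.632165; φ = atan2(cos α − cos β, d − sin α + sin β) = 0.101314 rad; t = (α − φ) mod 2π = 5.572356 rad, q = (φ − β) mod 2π = 1.522407 rad → L = 7.79·(5.572356 + 6.632165 + 1.522407) = 7.79·13.726928 = 106.932771 m
LSR: p² = d² − 2 + 2cos(α−β) + 2d(sin α + sin β) = 26.676659; p = √p² = 5.164945; φ = atan2(−cos α − cos β, d + sin α + sin β) − atan2(−2, p) = 0.193576 rad; t = (φ − α) mod 2π = 0.803091 rad, q = (φ − β) mod 2π = 1.614669 rad → L = 7.79·(0.803091 + 5.164945 + 1.614669) = 7.79·7.582705 = 59.069274 m
RSL: p² = d² − 2 + 2cos(α−β) − 2d(sin α + sin β) = 70.483218; p = √p² = 8.395428; φ = atan2(cos α + cos β, d − sin α − sin β) − atan2(2, p) = -0.121342 rad; t = (α − φ) mod 2π = 5.795012 rad, q = (β − φ) mod 2π = 4.983434 rad → L = 7.79·(5.795012 + 8.395428 + 4.983434) = 7.79·19.173875 = 149.364488 m
RLR: c = (6 − d² + 2cos(α−β) + 2d(sin α − sin β))/8 = -4.498201, |c| > 1 → infeasible
LRL: c = (6 − d² + 2cos(α−β) − 2d(sin α − sin β))/8 = -5.958429, |c| > 1 → infeasible
Shortest: LSR with L = 59.069274 m ≈ 59.0693 m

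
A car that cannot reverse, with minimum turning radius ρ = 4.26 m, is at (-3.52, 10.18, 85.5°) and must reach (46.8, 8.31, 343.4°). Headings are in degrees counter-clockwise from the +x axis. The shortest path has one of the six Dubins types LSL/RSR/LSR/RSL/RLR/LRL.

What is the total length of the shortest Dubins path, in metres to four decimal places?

52.7978 m

Let ψ = atan2(Δy, Δx) = atan2(-1.87, 50.32) = -2.1283° be the start→goal bearing.
Normalize: d = |goal − start| / ρ = 50.354735/4.26 = 11.820360, α = (θ_start − ψ) mod 360° = 87.6283° = 1.529402 rad, β = (θ_goal − ψ) mod 360° = 345.5283° = 6.030606 rad.
Common terms: sin α = 0.999143, cos α = 0.041383, sin β = -0.249903, cos β = 0.968271, cos(α−β) = -0.209619, d² = 139.720916. Work in radians in the unit-radius frame; every candidate has L = ρ·(t + p + q).
LSL: p² = 2 + d² − 2cos(α−β) + 2d(sin α − sin β) = 171.668498; p = √p² = 13.102233; φ = atan2(cos β − cos α, d + sin α − sin β) = 0.070802 rad; t = (φ − α) mod 2π = 4.824586 rad, q = (β − φ) mod 2π = 5.959804 rad → L = 4.26·(4.824586 + 13.102233 + 5.959804) = 4.26·23.886622 = 101.757010 m
RSR: p² = 2 + d² − 2cos(α−β) + 2d(sin β − sin α) = 112.611809; p = √p² = 10.611871; φ = atan2(cos α − cos β, d − sin α + sin β) = -0.087456 rad; t = (α − φ) mod 2π = 1.616857 rad, q = (φ − β) mod 2π = 0.165124 rad → L = 4.26·(1.616857 + 10.611871 + 0.165124) = 4.26·12.393852 = 52.797811 m
LSR: p² = d² − 2 + 2cos(α−β) + 2d(sin α + sin β) = 155.014272; p = √p² = 12.450473; φ = atan2(−cos α − cos β, d + sin α + sin β) − atan2(−2, p) = 0.079123 rad; t = (φ − α) mod 2π = 4.832907 rad, q = (φ − β) mod 2π = 0.331702 rad → L = 4.26·(4.832907 + 12.450473 + 0.331702) = 4.26·17.615082 = 75.040248 m
RSL: p² = d² − 2 + 2cos(α−β) − 2d(sin α + sin β) = 119.589086; p = √p² = 10.935679; φ = atan2(cos α + cos β, d − sin α − sin β) − atan2(2, p) = -0.089943 rad; t = (α − φ) mod 2π = 1.619345 rad, q = (β − φ) mod 2π = 6.120549 rad → L = 4.26·(1.619345 + 10.935679 + 6.120549) = 4.26·18.675573 = 79.557940 m
RLR: c = (6 − d² + 2cos(α−β) + 2d(sin α − sin β))/8 = -13.076476, |c| > 1 → infeasible
LRL: c = (6 − d² + 2cos(α−β) − 2d(sin α − sin β))/8 = -20.458562, |c| > 1 → infeasible
Shortest: RSR with L = 52.797811 m ≈ 52.7978 m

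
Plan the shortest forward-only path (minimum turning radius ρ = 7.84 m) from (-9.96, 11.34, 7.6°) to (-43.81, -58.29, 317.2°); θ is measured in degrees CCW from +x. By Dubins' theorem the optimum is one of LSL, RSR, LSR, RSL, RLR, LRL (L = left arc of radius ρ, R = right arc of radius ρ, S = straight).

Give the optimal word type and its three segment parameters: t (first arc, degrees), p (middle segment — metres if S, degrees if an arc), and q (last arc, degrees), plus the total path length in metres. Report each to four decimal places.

RSL: t = 139.6978°, p = 61.4481 m, q = 89.2978°, L = 92.7824 m

Let ψ = atan2(Δy, Δx) = atan2(-69.63, -33.85) = -115.9263° be the start→goal bearing.
Normalize: d = |goal − start| / ρ = 77.421957/7.84 = 9.875250, α = (θ_start − ψ) mod 360° = 123.5263° = 2.155940 rad, β = (θ_goal − ψ) mod 360° = 73.1263° = 1.276294 rad.
Common terms: sin α = 0.833632, cos α = -0.552320, sin β = 0.956947, cos β = 0.290263, cos(α−β) = 0.637424, d² = 97.520555. Work in radians in the unit-radius frame; every candidate has L = ρ·(t + p + q).
LSL: p² = 2 + d² − 2cos(α−β) + 2d(sin α − sin β) = 95.810186; p = √p² = 9.788268; φ = atan2(cos β − cos α, d + sin α − sin β) = 0.086188 rad; t = (φ − α) mod 2π = 4.213432 rad, q = (β − φ) mod 2π = 1.190107 rad → L = 7.84·(4.213432 + 9.788268 + 1.190107) = 7.84·15.191807 = 119.103768 m
RSR: p² = 2 + d² − 2cos(α−β) + 2d(sin β − sin α) = 100.681227; p = √p² = 10.034004; φ = atan2(cos α − cos β, d − sin α + sin β) = -0.084072 rad; t = (α − φ) mod 2π = 2.240012 rad, q = (φ − β) mod 2π = 4.922819 rad → L = 7.84·(2.240012 + 10.034004 + 4.922819) = 7.84·17.196835 = 134.823185 m
LSR: p² = d² − 2 + 2cos(α−β) + 2d(sin α + sin β) = 132.160239; p = √p² = 11.496097; φ = atan2(−cos α − cos β, d + sin α + sin β) − atan2(−2, p) = 0.194708 rad; t = (φ − α) mod 2π = 4.321953 rad, q = (φ − β) mod 2π = 5.201599 rad → L = 7.84·(4.321953 + 11.496097 + 5.201599) = 7.84·21.019648 = 164.794042 m
RSL: p² = d² − 2 + 2cos(α−β) − 2d(sin α + sin β) = 61.430566; p = √p² = 7.837765; φ = atan2(cos α + cos β, d − sin α − sin β) − atan2(2, p) = -0.282246 rad; t = (α − φ) mod 2π = 2.438186 rad, q = (β − φ) mod 2π = 1.558540 rad → L = 7.84·(2.438186 + 7.837765 + 1.558540) = 7.84·11.834492 = 92.782415 m
RLR: c = (6 − d² + 2cos(α−β) + 2d(sin α − sin β))/8 = -11.585153, |c| > 1 → infeasible
LRL: c = (6 − d² + 2cos(α−β) − 2d(sin α − sin β))/8 = -10.976273, |c| > 1 → infeasible
Shortest: RSL with L = 92.782415 m ≈ 92.7824 m
Convert RSL to answer units (arcs ×180/π): t = 2.438186·180/π = 139.6978°, p = ρ·p = 7.84·7.837765 = 61.4481 m, q = 1.558540·180/π = 89.2978°, L = 92.7824 m.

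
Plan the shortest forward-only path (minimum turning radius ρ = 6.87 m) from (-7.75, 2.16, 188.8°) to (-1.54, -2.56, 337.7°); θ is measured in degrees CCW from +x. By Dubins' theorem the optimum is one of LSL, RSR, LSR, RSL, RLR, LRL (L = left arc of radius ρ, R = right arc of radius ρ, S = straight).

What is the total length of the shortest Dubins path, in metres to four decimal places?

48.2338 m

Let ψ = atan2(Δy, Δx) = atan2(-4.72, 6.21) = -37.2372° be the start→goal bearing.
Normalize: d = |goal − start| / ρ = 7.800160/6.87 = 1.135395, α = (θ_start − ψ) mod 360° = 226.0372° = 3.945093 rad, β = (θ_goal − ψ) mod 360° = 14.9372° = 0.260703 rad.
Common terms: sin α = -0.719790, cos α = -0.694192, sin β = 0.257760, cos β = 0.966209, cos(α−β) = -0.856267, d² = 1.289121. Work in radians in the unit-radius frame; every candidate has L = ρ·(t + p + q).
LSL: p² = 2 + d² − 2cos(α−β) + 2d(sin α − sin β) = 2.781845; p = √p² = 1.667886; φ = atan2(cos β − cos α, d + sin α − sin β) = 1.476017 rad; t = (φ − α) mod 2π = 3.814109 rad, q = (β − φ) mod 2π = 5.067871 rad → L = 6.87·(3.814109 + 1.667886 + 5.067871) = 6.87·10.549867 = 72.477586 m
RSR: p² = 2 + d² − 2cos(α−β) + 2d(sin β − sin α) = 7.221465; p = √p² = 2.687278; φ = atan2(cos α − cos β, d − sin α + sin β) = -0.666036 rad; t = (α − φ) mod 2π = 4.611129 rad, q = (φ − β) mod 2π = 5.356446 rad → L = 6.87·(4.611129 + 2.687278 + 5.356446) = 6.87·12.654854 = 86.938845 m
LSR: p² = d² − 2 + 2cos(α−β) + 2d(sin α + sin β) = -3.472588 < 0 → infeasible
RSL: p² = d² − 2 + 2cos(α−β) − 2d(sin α + sin β) = -1.374239 < 0 → infeasible
RLR: c = (6 − d² + 2cos(α−β) + 2d(sin α − sin β))/8 = 0.097317; p = 2π − arccos c = 4.809860 rad; φ = atan2(cos α − cos β, d − sin α + sin β) = -0.666036 rad; t = (α − φ + p/2) mod 2π = 0.732874 rad, q = (α − β − t + p) mod 2π = 1.478191 rad → L = 6.87·(0.732874 + 4.809860 + 1.478191) = 6.87·7.020925 = 48.233755 m
LRL: c = (6 − d² + 2cos(α−β) − 2d(sin α − sin β))/8 = 0.652269; p = 2π − arccos c = 5.422964 rad; φ = atan2(cos β − cos α, d + sin α − sin β) = 1.476017 rad; t = (φ − α + p/2) mod 2π = 0.242406 rad, q = (β − α − t + p) mod 2π = 1.496168 rad → L = 6.87·(0.242406 + 5.422964 + 1.496168) = 6.87·7.161537 = 49.199759 m
Shortest: RLR with L = 48.233755 m ≈ 48.2338 m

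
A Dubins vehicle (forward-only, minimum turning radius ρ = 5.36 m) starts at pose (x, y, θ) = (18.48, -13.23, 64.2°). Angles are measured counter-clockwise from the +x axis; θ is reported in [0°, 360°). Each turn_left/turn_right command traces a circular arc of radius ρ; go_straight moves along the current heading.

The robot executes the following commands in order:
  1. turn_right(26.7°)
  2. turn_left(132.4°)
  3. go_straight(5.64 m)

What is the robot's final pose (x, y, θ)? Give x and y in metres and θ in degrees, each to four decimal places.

set_pose: (x, y, θ) = (18.4800, -13.2300, 64.2000°), ρ = 5.36
turn_right(26.7°): centre at ρ to the right, rotate −26.7° → (20.0427, -11.3105, 37.5000°)
turn_left(132.4°): centre at ρ to the left, rotate +132.4° → (17.7198, -1.7812, 169.9000°)
go_straight(5.64): x += 5.64·cos θ, y += 5.64·sin θ → (12.1672, -0.7921, 169.9000°)

(12.1672, -0.7921, 169.9000°)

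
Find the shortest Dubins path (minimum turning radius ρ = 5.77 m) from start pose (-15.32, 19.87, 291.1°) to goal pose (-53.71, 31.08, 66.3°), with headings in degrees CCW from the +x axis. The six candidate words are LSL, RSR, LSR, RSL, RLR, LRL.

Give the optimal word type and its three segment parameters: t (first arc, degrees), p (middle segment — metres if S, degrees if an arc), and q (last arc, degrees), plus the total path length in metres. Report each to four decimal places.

Let ψ = atan2(Δy, Δx) = atan2(11.21, -38.39) = 163.7220° be the start→goal bearing.
Normalize: d = |goal − start| / ρ = 39.993202/5.77 = 6.931231, α = (θ_start − ψ) mod 360° = 127.3780° = 2.223165 rad, β = (θ_goal − ψ) mod 360° = 262.5780° = 4.582850 rad.
Common terms: sin α = 0.794648, cos α = -0.607070, sin β = -0.991622, cos β = -0.129177, cos(α−β) = -0.709571, d² = 48.041961. Work in radians in the unit-radius frame; every candidate has L = ρ·(t + p + q).
LSL: p² = 2 + d² − 2cos(α−β) + 2d(sin α − sin β) = 76.223197; p = √p² = 8.730590; φ = atan2(cos β − cos α, d + sin α − sin β) = 0.054765 rad; t = (φ − α) mod 2π = 4.114786 rad, q = (β − φ) mod 2π = 4.528085 rad → L = 5.77·(4.114786 + 8.730590 + 4.528085) = 5.77·17.373460 = 100.244865 m
RSR: p² = 2 + d² − 2cos(α−β) + 2d(sin β − sin α) = 26.699008; p = √p² = 5.167108; φ = atan2(cos α − cos β, d − sin α + sin β) = -0.092620 rad; t = (α − φ) mod 2π = 2.315785 rad, q = (φ − β) mod 2π = 1.607715 rad → L = 5.77·(2.315785 + 5.167108 + 1.607715) = 5.77·9.090608 = 52.452810 m
LSR: p² = d² − 2 + 2cos(α−β) + 2d(sin α + sin β) = 41.892282; p = √p² = 6.472425; φ = atan2(−cos α − cos β, d + sin α + sin β) − atan2(−2, p) = 0.408592 rad; t = (φ − α) mod 2π = 4.468613 rad, q = (φ − β) mod 2π = 2.108927 rad → L = 5.77·(4.468613 + 6.472425 + 2.108927) = 5.77·13.049965 = 75.298296 m
RSL: p² = d² − 2 + 2cos(α−β) − 2d(sin α + sin β) = 47.353357; p = √p² = 6.881378; φ = atan2(cos α + cos β, d − sin α − sin β) − atan2(2, p) = -0.385769 rad; t = (α − φ) mod 2π = 2.608934 rad, q = (β − φ) mod 2π = 4.968619 rad → L = 5.77·(2.608934 + 6.881378 + 4.968619) = 5.77·14.458930 = 83.428026 m
RLR: c = (6 − d² + 2cos(α−β) + 2d(sin α − sin β))/8 = -2.337376, |c| > 1 → infeasible
LRL: c = (6 − d² + 2cos(α−β) − 2d(sin α − sin β))/8 = -8.527900, |c| > 1 → infeasible
Shortest: RSR with L = 52.452810 m ≈ 52.4528 m
Convert RSR to answer units (arcs ×180/π): t = 2.315785·180/π = 132.6847°, p = ρ·p = 5.77·5.167108 = 29.8142 m, q = 1.607715·180/π = 92.1153°, L = 52.4528 m.

RSR: t = 132.6847°, p = 29.8142 m, q = 92.1153°, L = 52.4528 m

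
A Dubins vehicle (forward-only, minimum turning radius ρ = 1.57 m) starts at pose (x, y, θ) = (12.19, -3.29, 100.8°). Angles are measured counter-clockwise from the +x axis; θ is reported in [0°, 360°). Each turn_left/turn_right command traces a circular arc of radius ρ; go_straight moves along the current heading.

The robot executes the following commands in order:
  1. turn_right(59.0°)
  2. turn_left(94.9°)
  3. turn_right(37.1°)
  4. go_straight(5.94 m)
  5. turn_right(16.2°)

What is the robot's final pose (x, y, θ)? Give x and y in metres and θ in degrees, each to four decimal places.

(11.2425, 7.6675, 83.4000°)

set_pose: (x, y, θ) = (12.1900, -3.2900, 100.8000°), ρ = 1.57
turn_right(59.0°): centre at ρ to the right, rotate −59.0° → (12.6857, -1.8254, 41.8000°)
turn_left(94.9°): centre at ρ to the left, rotate +94.9° → (12.7160, 0.4876, 136.7000°)
turn_right(37.1°): centre at ρ to the right, rotate −37.1° → (12.2447, 1.3684, 99.6000°)
go_straight(5.94): x += 5.94·cos θ, y += 5.94·sin θ → (11.2541, 7.2252, 99.6000°)
turn_right(16.2°): centre at ρ to the right, rotate −16.2° → (11.2425, 7.6675, 83.4000°)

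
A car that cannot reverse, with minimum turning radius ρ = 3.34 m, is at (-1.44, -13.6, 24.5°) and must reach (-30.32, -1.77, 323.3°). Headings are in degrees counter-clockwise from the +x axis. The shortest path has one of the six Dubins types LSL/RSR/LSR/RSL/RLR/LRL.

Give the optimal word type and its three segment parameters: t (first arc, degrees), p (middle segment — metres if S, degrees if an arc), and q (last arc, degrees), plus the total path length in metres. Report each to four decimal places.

Let ψ = atan2(Δy, Δx) = atan2(11.83, -28.88) = 157.7247° be the start→goal bearing.
Normalize: d = |goal − start| / ρ = 31.209026/3.34 = 9.344020, α = (θ_start − ψ) mod 360° = 226.7753° = 3.957975 rad, β = (θ_goal − ψ) mod 360° = 165.5753° = 2.889834 rad.
Common terms: sin α = -0.728673, cos α = -0.684862, sin β = 0.249108, cos β = -0.968476, cos(α−β) = 0.481754, d² = 87.310705. Work in radians in the unit-radius frame; every candidate has L = ρ·(t + p + q).
LSL: p² = 2 + d² − 2cos(α−β) + 2d(sin α − sin β) = 70.074389; p = √p² = 8.371045; φ = atan2(cos β − cos α, d + sin α − sin β) = -0.033887 rad; t = (φ − α) mod 2π = 2.291323 rad, q = (β − φ) mod 2π = 2.923721 rad → L = 3.34·(2.291323 + 8.371045 + 2.923721) = 3.34·13.586088 = 45.377535 m
RSR: p² = 2 + d² − 2cos(α−β) + 2d(sin β − sin α) = 106.620007; p = √p² = 10.325696; φ = atan2(cos α − cos β, d − sin α + sin β) = 0.027470 rad; t = (α − φ) mod 2π = 3.930505 rad, q = (φ − β) mod 2π = 3.420822 rad → L = 3.34·(3.930505 + 10.325696 + 3.420822) = 3.34·17.677023 = 59.041258 m
LSR: p² = d² − 2 + 2cos(α−β) + 2d(sin α + sin β) = 77.312072; p = √p² = 8.792728; φ = atan2(−cos α − cos β, d + sin α + sin β) − atan2(−2, p) = 0.408050 rad; t = (φ − α) mod 2π = 2.733260 rad, q = (φ − β) mod 2π = 3.801401 rad → L = 3.34·(2.733260 + 8.792728 + 3.801401) = 3.34·15.327389 = 51.193480 m
RSL: p² = d² − 2 + 2cos(α−β) − 2d(sin α + sin β) = 95.236353; p = √p² = 9.758911; φ = atan2(cos α + cos β, d − sin α − sin β) − atan2(2, p) = -0.368882 rad; t = (α − φ) mod 2π = 4.326857 rad, q = (β − φ) mod 2π = 3.258716 rad → L = 3.34·(4.326857 + 9.758911 + 3.258716) = 3.34·17.344485 = 57.930579 m
RLR: c = (6 − d² + 2cos(α−β) + 2d(sin α − sin β))/8 = -12.327501, |c| > 1 → infeasible
LRL: c = (6 − d² + 2cos(α−β) − 2d(sin α − sin β))/8 = -7.759299, |c| > 1 → infeasible
Shortest: LSL with L = 45.377535 m ≈ 45.3775 m
Convert LSL to answer units (arcs ×180/π): t = 2.291323·180/π = 131.2831°, p = ρ·p = 3.34·8.371045 = 27.9593 m, q = 2.923721·180/π = 167.5169°, L = 45.3775 m.

LSL: t = 131.2831°, p = 27.9593 m, q = 167.5169°, L = 45.3775 m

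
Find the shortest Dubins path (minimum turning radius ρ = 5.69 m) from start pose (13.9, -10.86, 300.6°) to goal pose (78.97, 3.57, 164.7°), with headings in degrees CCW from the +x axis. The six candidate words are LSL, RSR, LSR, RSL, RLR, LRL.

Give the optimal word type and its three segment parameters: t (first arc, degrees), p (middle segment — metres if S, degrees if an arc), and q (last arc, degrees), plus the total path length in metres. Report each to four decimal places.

LSL: t = 65.2828°, p = 58.9816 m, q = 158.8172°, L = 81.2368 m

Let ψ = atan2(Δy, Δx) = atan2(14.43, 65.07) = 12.5036° be the start→goal bearing.
Normalize: d = |goal − start| / ρ = 66.650805/5.69 = 11.713674, α = (θ_start − ψ) mod 360° = 288.0964° = 5.028230 rad, β = (θ_goal − ψ) mod 360° = 152.1964° = 2.656328 rad.
Common terms: sin α = -0.950535, cos α = 0.310616, sin β = 0.466443, cos β = -0.884551, cos(α−β) = -0.718126, d² = 137.210158. Work in radians in the unit-radius frame; every candidate has L = ρ·(t + p + q).
LSL: p² = 2 + d² − 2cos(α−β) + 2d(sin α − sin β) = 107.450371; p = √p² = 10.365827; φ = atan2(cos β − cos α, d + sin α − sin β) = -0.115556 rad; t = (φ − α) mod 2π = 1.139399 rad, q = (β − φ) mod 2π = 2.771884 rad → L = 5.69·(1.139399 + 10.365827 + 2.771884) = 5.69·14.277110 = 81.236755 m
RSR: p² = 2 + d² − 2cos(α−β) + 2d(sin β − sin α) = 173.842451; p = √p² = 13.184933; φ = atan2(cos α − cos β, d − sin α + sin β) = 0.090771 rad; t = (α − φ) mod 2π = 4.937459 rad, q = (φ − β) mod 2π = 3.717629 rad → L = 5.69·(4.937459 + 13.184933 + 3.717629) = 5.69·21.840020 = 124.269717 m
LSR: p² = d² − 2 + 2cos(α−β) + 2d(sin α + sin β) = 122.432897; p = √p² = 11.064940; φ = atan2(−cos α − cos β, d + sin α + sin β) − atan2(−2, p) = 0.229885 rad; t = (φ − α) mod 2π = 1.484840 rad, q = (φ − β) mod 2π = 3.856743 rad → L = 5.69·(1.484840 + 11.064940 + 3.856743) = 5.69·16.406523 = 93.353116 m
RSL: p² = d² − 2 + 2cos(α−β) − 2d(sin α + sin β) = 145.114914; p = √p² = 12.046365; φ = atan2(cos α + cos β, d − sin α − sin β) − atan2(2, p) = -0.211542 rad; t = (α − φ) mod 2π = 5.239772 rad, q = (β − φ) mod 2π = 2.867870 rad → L = 5.69·(5.239772 + 12.046365 + 2.867870) = 5.69·20.154008 = 114.676303 m
RLR: c = (6 − d² + 2cos(α−β) + 2d(sin α − sin β))/8 = -20.730306, |c| > 1 → infeasible
LRL: c = (6 − d² + 2cos(α−β) − 2d(sin α − sin β))/8 = -12.431296, |c| > 1 → infeasible
Shortest: LSL with L = 81.236755 m ≈ 81.2368 m
Convert LSL to answer units (arcs ×180/π): t = 1.139399·180/π = 65.2828°, p = ρ·p = 5.69·10.365827 = 58.9816 m, q = 2.771884·180/π = 158.8172°, L = 81.2368 m.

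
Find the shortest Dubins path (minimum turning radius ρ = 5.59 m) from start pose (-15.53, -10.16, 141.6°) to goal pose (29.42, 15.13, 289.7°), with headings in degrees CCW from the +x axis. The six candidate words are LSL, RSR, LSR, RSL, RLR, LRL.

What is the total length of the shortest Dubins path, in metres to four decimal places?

61.5818 m

Let ψ = atan2(Δy, Δx) = atan2(25.29, 44.95) = 29.3632° be the start→goal bearing.
Normalize: d = |goal − start| / ρ = 51.576027/5.59 = 9.226481, α = (θ_start − ψ) mod 360° = 112.2368° = 1.958902 rad, β = (θ_goal − ψ) mod 360° = 260.3368° = 4.543734 rad.
Common terms: sin α = 0.925628, cos α = -0.378435, sin β = -0.985811, cos β = -0.167856, cos(α−β) = -0.848972, d² = 85.127947. Work in radians in the unit-radius frame; every candidate has L = ρ·(t + p + q).
LSL: p² = 2 + d² − 2cos(α−β) + 2d(sin α − sin β) = 124.097604; p = √p² = 11.139910; φ = atan2(cos β − cos α, d + sin α − sin β) = 0.018904 rad; t = (φ − α) mod 2π = 4.343188 rad, q = (β − φ) mod 2π = 4.524830 rad → L = 5.59·(4.343188 + 11.139910 + 4.524830) = 5.59·20.007928 = 111.844319 m
RSR: p² = 2 + d² − 2cos(α−β) + 2d(sin β − sin α) = 53.554176; p = √p² = 7.318072; φ = atan2(cos α − cos β, d − sin α + sin β) = -0.028779 rad; t = (α − φ) mod 2π = 1.987681 rad, q = (φ − β) mod 2π = 1.710672 rad → L = 5.59·(1.987681 + 7.318072 + 1.710672) = 5.59·11.016425 = 61.581813 m
LSR: p² = d² − 2 + 2cos(α−β) + 2d(sin α + sin β) = 80.319435; p = √p² = 8.962111; φ = atan2(−cos α − cos β, d + sin α + sin β) − atan2(−2, p) = 0.279091 rad; t = (φ − α) mod 2π = 4.603375 rad, q = (φ − β) mod 2π = 2.018542 rad → L = 5.59·(4.603375 + 8.962111 + 2.018542) = 5.59·15.584029 = 87.114720 m
RSL: p² = d² − 2 + 2cos(α−β) − 2d(sin α + sin β) = 82.540572; p = √p² = 9.085184; φ = atan2(cos α + cos β, d − sin α − sin β) − atan2(2, p) = -0.275440 rad; t = (α − φ) mod 2π = 2.234342 rad, q = (β − φ) mod 2π = 4.819175 rad → L = 5.59·(2.234342 + 9.085184 + 4.819175) = 5.59·16.138701 = 90.215337 m
RLR: c = (6 − d² + 2cos(α−β) + 2d(sin α − sin β))/8 = -5.694272, |c| > 1 → infeasible
LRL: c = (6 − d² + 2cos(α−β) − 2d(sin α − sin β))/8 = -14.512201, |c| > 1 → infeasible
Shortest: RSR with L = 61.581813 m ≈ 61.5818 m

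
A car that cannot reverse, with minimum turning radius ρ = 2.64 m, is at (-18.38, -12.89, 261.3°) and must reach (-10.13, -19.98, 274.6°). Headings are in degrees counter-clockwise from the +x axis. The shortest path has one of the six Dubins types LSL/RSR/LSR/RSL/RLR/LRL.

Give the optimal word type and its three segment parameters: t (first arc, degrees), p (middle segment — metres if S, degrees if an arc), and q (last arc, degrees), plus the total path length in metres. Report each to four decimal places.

LSR: t = 76.7785°, p = 5.3682 m, q = 63.4785°, L = 11.8308 m

Let ψ = atan2(Δy, Δx) = atan2(-7.09, 8.25) = -40.6756° be the start→goal bearing.
Normalize: d = |goal − start| / ρ = 10.877987/2.64 = 4.120450, α = (θ_start − ψ) mod 360° = 301.9756° = 5.270468 rad, β = (θ_goal − ψ) mod 360° = 315.2756° = 5.502597 rad.
Common terms: sin α = -0.848274, cos α = 0.529558, sin β = -0.703698, cos β = 0.710499, cos(α−β) = 0.973179, d² = 16.978105. Work in radians in the unit-radius frame; every candidate has L = ρ·(t + p + q).
LSL: p² = 2 + d² − 2cos(α−β) + 2d(sin α − sin β) = 15.840309; p = √p² = 3.979989; φ = atan2(cos β − cos α, d + sin α − sin β) = 0.045479 rad; t = (φ − α) mod 2π = 1.058196 rad, q = (β − φ) mod 2π = 5.457118 rad → L = 2.64·(1.058196 + 3.979989 + 5.457118) = 2.64·10.495303 = 27.707599 m
RSR: p² = 2 + d² − 2cos(α−β) + 2d(sin β − sin α) = 18.223185; p = √p² = 4.268862; φ = atan2(cos α − cos β, d − sin α + sin β) = -0.042399 rad; t = (α − φ) mod 2π = 5.312867 rad, q = (φ − β) mod 2π = 0.738190 rad → L = 2.64·(5.312867 + 4.268862 + 0.738190) = 2.64·10.319919 = 27.244586 m
LSR: p² = d² − 2 + 2cos(α−β) + 2d(sin α + sin β) = 4.134819; p = √p² = 2.033426; φ = atan2(−cos α − cos β, d + sin α + sin β) − atan2(−2, p) = 0.327319 rad; t = (φ − α) mod 2π = 1.340037 rad, q = (φ − β) mod 2π = 1.107908 rad → L = 2.64·(1.340037 + 2.033426 + 1.107908) = 2.64·4.481370 = 11.830818 m
RSL: p² = d² − 2 + 2cos(α−β) − 2d(sin α + sin β) = 29.714106; p = √p² = 5.451065; φ = atan2(cos α + cos β, d − sin α − sin β) − atan2(2, p) = -0.136426 rad; t = (α − φ) mod 2π = 5.406893 rad, q = (β − φ) mod 2π = 5.639022 rad → L = 2.64·(5.406893 + 5.451065 + 5.639022) = 2.64·16.496980 = 43.552028 m
RLR: c = (6 − d² + 2cos(α−β) + 2d(sin α − sin β))/8 = -1.277898, |c| > 1 → infeasible
LRL: c = (6 − d² + 2cos(α−β) − 2d(sin α − sin β))/8 = -0.980039; p = 2π − arccos c = 3.341733 rad; φ = atan2(cos β − cos α, d + sin α − sin β) = 0.045479 rad; t = (φ − α + p/2) mod 2π = 2.729063 rad, q = (β − α − t + p) mod 2π = 0.844799 rad → L = 2.64·(2.729063 + 3.341733 + 0.844799) = 2.64·6.915595 = 18.257172 m
Shortest: LSR with L = 11.830818 m ≈ 11.8308 m
Convert LSR to answer units (arcs ×180/π): t = 1.340037·180/π = 76.7785°, p = ρ·p = 2.64·2.033426 = 5.3682 m, q = 1.107908·180/π = 63.4785°, L = 11.8308 m.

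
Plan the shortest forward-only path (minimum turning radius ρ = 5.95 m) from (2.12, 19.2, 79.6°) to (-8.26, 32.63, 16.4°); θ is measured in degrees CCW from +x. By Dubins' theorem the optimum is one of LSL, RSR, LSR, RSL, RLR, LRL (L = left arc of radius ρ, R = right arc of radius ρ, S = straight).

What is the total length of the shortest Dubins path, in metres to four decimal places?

46.0357 m

Let ψ = atan2(Δy, Δx) = atan2(13.43, -10.38) = 127.7003° be the start→goal bearing.
Normalize: d = |goal − start| / ρ = 16.973783/5.95 = 2.852737, α = (θ_start − ψ) mod 360° = 311.8997° = 5.443677 rad, β = (θ_goal − ψ) mod 360° = 248.6997° = 4.340628 rad.
Common terms: sin α = -0.744315, cos α = 0.667829, sin β = -0.931689, cos β = -0.363256, cos(α−β) = 0.450878, d² = 8.138106. Work in radians in the unit-radius frame; every candidate has L = ρ·(t + p + q).
LSL: p² = 2 + d² − 2cos(α−β) + 2d(sin α − sin β) = 10.305409; p = √p² = 3.210204; φ = atan2(cos β − cos α, d + sin α − sin β) = -0.326986 rad; t = (φ − α) mod 2π = 0.512523 rad, q = (β − φ) mod 2π = 4.667614 rad → L = 5.95·(0.512523 + 3.210204 + 4.667614) = 5.95·8.390341 = 49.922529 m
RSR: p² = 2 + d² − 2cos(α−β) + 2d(sin β − sin α) = 8.167293; p = √p² = 2.857848; φ = atan2(cos α − cos β, d − sin α + sin β) = 0.369116 rad; t = (α − φ) mod 2π = 5.074561 rad, q = (φ − β) mod 2π = 2.311672 rad → L = 5.95·(5.074561 + 2.857848 + 2.311672) = 5.95·10.244081 = 60.952282 m
LSR: p² = d² − 2 + 2cos(α−β) + 2d(sin α + sin β) = -2.522537 < 0 → infeasible
RSL: p² = d² − 2 + 2cos(α−β) − 2d(sin α + sin β) = 16.602259; p = √p² = 4.074587; φ = atan2(cos α + cos β, d − sin α − sin β) − atan2(2, p) = -0.389147 rad; t = (α − φ) mod 2π = 5.832823 rad, q = (β − φ) mod 2π = 4.729775 rad → L = 5.95·(5.832823 + 4.074587 + 4.729775) = 5.95·14.637185 = 87.091252 m
RLR: c = (6 − d² + 2cos(α−β) + 2d(sin α − sin β))/8 = -0.020912; p = 2π − arccos c = 4.691476 rad; φ = atan2(cos α − cos β, d − sin α + sin β) = 0.369116 rad; t = (α − φ + p/2) mod 2π = 1.137114 rad, q = (α − β − t + p) mod 2π = 4.657410 rad → L = 5.95·(1.137114 + 4.691476 + 4.657410) = 5.95·10.486000 = 62.391698 m
LRL: c = (6 − d² + 2cos(α−β) − 2d(sin α − sin β))/8 = -0.288176; p = 2π − arccos c = 4.420067 rad; φ = atan2(cos β − cos α, d + sin α − sin β) = -0.326986 rad; t = (φ − α + p/2) mod 2π = 2.722557 rad, q = (β − α − t + p) mod 2π = 0.594462 rad → L = 5.95·(2.722557 + 4.420067 + 0.594462) = 5.95·7.737087 = 46.035666 m
Shortest: LRL with L = 46.035666 m ≈ 46.0357 m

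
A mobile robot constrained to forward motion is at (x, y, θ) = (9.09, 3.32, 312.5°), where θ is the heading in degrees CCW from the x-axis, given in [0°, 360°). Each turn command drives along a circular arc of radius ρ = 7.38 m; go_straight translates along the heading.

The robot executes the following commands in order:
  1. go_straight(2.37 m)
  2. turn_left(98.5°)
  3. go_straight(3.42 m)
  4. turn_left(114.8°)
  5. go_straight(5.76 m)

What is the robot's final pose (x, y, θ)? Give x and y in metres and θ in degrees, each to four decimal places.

(14.5109, 17.7838, 165.8000°)

set_pose: (x, y, θ) = (9.0900, 3.3200, 312.5000°), ρ = 7.38
go_straight(2.37): x += 2.37·cos θ, y += 2.37·sin θ → (10.6911, 1.5727, 312.5000°)
turn_left(98.5°): centre at ρ to the left, rotate +98.5° → (21.8676, 1.9141, 411.0000° ≡ 51.0000°)
go_straight(3.42): x += 3.42·cos θ, y += 3.42·sin θ → (24.0199, 4.5720, 51.0000°)
turn_left(114.8°): centre at ρ to the left, rotate +114.8° → (20.0949, 16.3709, 165.8000°)
go_straight(5.76): x += 5.76·cos θ, y += 5.76·sin θ → (14.5109, 17.7838, 165.8000°)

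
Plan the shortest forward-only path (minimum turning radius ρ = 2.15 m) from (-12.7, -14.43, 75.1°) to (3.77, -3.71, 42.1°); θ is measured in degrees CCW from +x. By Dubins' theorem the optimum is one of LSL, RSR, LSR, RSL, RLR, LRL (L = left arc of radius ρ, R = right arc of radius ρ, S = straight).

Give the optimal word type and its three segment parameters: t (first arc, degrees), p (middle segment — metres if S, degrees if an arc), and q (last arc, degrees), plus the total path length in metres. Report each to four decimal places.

Let ψ = atan2(Δy, Δx) = atan2(10.72, 16.47) = 33.0593° be the start→goal bearing.
Normalize: d = |goal − start| / ρ = 19.651445/2.15 = 9.140207, α = (θ_start − ψ) mod 360° = 42.0407° = 0.733748 rad, β = (θ_goal − ψ) mod 360° = 9.0407° = 0.157790 rad.
Common terms: sin α = 0.669658, cos α = 0.742669, sin β = 0.157136, cos β = 0.987577, cos(α−β) = 0.838671, d² = 83.543386. Work in radians in the unit-radius frame; every candidate has L = ρ·(t + p + q).
LSL: p² = 2 + d² − 2cos(α−β) + 2d(sin α − sin β) = 93.235165; p = √p² = 9.655836; φ = atan2(cos β − cos α, d + sin α − sin β) = 0.025366 rad; t = (φ − α) mod 2π = 5.574803 rad, q = (β − φ) mod 2π = 0.132423 rad → L = 2.15·(5.574803 + 9.655836 + 0.132423) = 2.15·15.363062 = 33.030584 m
RSR: p² = 2 + d² − 2cos(α−β) + 2d(sin β − sin α) = 74.496923; p = √p² = 8.631160; φ = atan2(cos α − cos β, d − sin α + sin β) = -0.028379 rad; t = (α − φ) mod 2π = 0.762127 rad, q = (φ − β) mod 2π = 6.097017 rad → L = 2.15·(0.762127 + 8.631160 + 6.097017) = 2.15·15.490304 = 33.304154 m
LSR: p² = d² − 2 + 2cos(α−β) + 2d(sin α + sin β) = 98.334862; p = √p² = 9.916394; φ = atan2(−cos α − cos β, d + sin α + sin β) − atan2(−2, p) = 0.027132 rad; t = (φ − α) mod 2π = 5.576569 rad, q = (φ − β) mod 2π = 6.152527 rad → L = 2.15·(5.576569 + 9.916394 + 6.152527) = 2.15·21.645490 = 46.537803 m
RSL: p² = d² − 2 + 2cos(α−β) − 2d(sin α + sin β) = 68.106591; p = √p² = 8.252672; φ = atan2(cos α + cos β, d − sin α − sin β) − atan2(2, p) = -0.032564 rad; t = (α − φ) mod 2π = 0.766312 rad, q = (β − φ) mod 2π = 0.190354 rad → L = 2.15·(0.766312 + 8.252672 + 0.190354) = 2.15·9.209338 = 19.800077 m
RLR: c = (6 − d² + 2cos(α−β) + 2d(sin α − sin β))/8 = -8.312115, |c| > 1 → infeasible
LRL: c = (6 − d² + 2cos(α−β) − 2d(sin α − sin β))/8 = -10.654396, |c| > 1 → infeasible
Shortest: RSL with L = 19.800077 m ≈ 19.8001 m
Convert RSL to answer units (arcs ×180/π): t = 0.766312·180/π = 43.9065°, p = ρ·p = 2.15·8.252672 = 17.7432 m, q = 0.190354·180/π = 10.9065°, L = 19.8001 m.

RSL: t = 43.9065°, p = 17.7432 m, q = 10.9065°, L = 19.8001 m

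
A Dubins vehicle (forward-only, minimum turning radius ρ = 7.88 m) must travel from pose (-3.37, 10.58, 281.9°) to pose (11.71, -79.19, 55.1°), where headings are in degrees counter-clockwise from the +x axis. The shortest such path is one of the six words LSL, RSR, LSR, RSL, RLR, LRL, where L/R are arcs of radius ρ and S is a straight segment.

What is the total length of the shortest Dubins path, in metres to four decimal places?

Let ψ = atan2(Δy, Δx) = atan2(-89.77, 15.08) = -80.4642° be the start→goal bearing.
Normalize: d = |goal − start| / ρ = 91.027794/7.88 = 11.551751, α = (θ_start − ψ) mod 360° = 2.3642° = 0.041263 rad, β = (θ_goal − ψ) mod 360° = 135.5642° = 2.366042 rad.
Common terms: sin α = 0.041252, cos α = 0.999149, sin β = 0.700110, cos β = -0.714035, cos(α−β) = -0.684547, d² = 133.442940. Work in radians in the unit-radius frame; every candidate has L = ρ·(t + p + q).
LSL: p² = 2 + d² − 2cos(α−β) + 2d(sin α − sin β) = 121.590108; p = √p² = 11.026790; φ = atan2(cos β − cos α, d + sin α − sin β) = -0.155998 rad; t = (φ − α) mod 2π = 6.085925 rad, q = (β − φ) mod 2π = 2.522039 rad → L = 7.88·(6.085925 + 11.026790 + 2.522039) = 7.88·19.634754 = 154.721864 m
RSR: p² = 2 + d² − 2cos(α−β) + 2d(sin β − sin α) = 152.033961; p = √p² = 12.330205; φ = atan2(cos α − cos β, d − sin α + sin β) = 0.139393 rad; t = (α − φ) mod 2π = 6.185055 rad, q = (φ − β) mod 2π = 4.056537 rad → L = 7.88·(6.185055 + 12.330205 + 4.056537) = 7.88·22.571797 = 177.865763 m
LSR: p² = d² − 2 + 2cos(α−β) + 2d(sin α + sin β) = 147.201881; p = √p² = 12.132678; φ = atan2(−cos α − cos β, d + sin α + sin β) − atan2(−2, p) = 0.140186 rad; t = (φ − α) mod 2π = 0.098923 rad, q = (φ − β) mod 2π = 4.057330 rad → L = 7.88·(0.098923 + 12.132678 + 4.057330) = 7.88·16.288931 = 128.356773 m
RSL: p² = d² − 2 + 2cos(α−β) − 2d(sin α + sin β) = 112.945810; p = √p² = 10.627597; φ = atan2(cos α + cos β, d − sin α − sin β) − atan2(2, p) = -0.159646 rad; t = (α − φ) mod 2π = 0.200909 rad, q = (β − φ) mod 2π = 2.525688 rad → L = 7.88·(0.200909 + 10.627597 + 2.525688) = 7.88·13.354193 = 105.231044 m
RLR: c = (6 − d² + 2cos(α−β) + 2d(sin α − sin β))/8 = -18.004245, |c| > 1 → infeasible
LRL: c = (6 − d² + 2cos(α−β) − 2d(sin α − sin β))/8 = -14.198763, |c| > 1 → infeasible
Shortest: RSL with L = 105.231044 m ≈ 105.2310 m

105.2310 m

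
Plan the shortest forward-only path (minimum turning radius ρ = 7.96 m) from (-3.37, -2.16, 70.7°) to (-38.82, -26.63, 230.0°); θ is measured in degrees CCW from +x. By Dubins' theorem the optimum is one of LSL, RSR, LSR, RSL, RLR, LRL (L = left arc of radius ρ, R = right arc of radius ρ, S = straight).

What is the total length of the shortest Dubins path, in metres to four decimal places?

61.0564 m

Let ψ = atan2(Δy, Δx) = atan2(-24.47, -35.45) = -145.3839° be the start→goal bearing.
Normalize: d = |goal − start| / ρ = 43.075322/7.96 = 5.411473, α = (θ_start − ψ) mod 360° = 216.0839° = 3.771376 rad, β = (θ_goal − ψ) mod 360° = 15.3839° = 0.268500 rad.
Common terms: sin α = -0.588970, cos α = -0.808155, sin β = 0.265286, cos β = 0.964170, cos(α−β) = -0.935444, d² = 29.284036. Work in radians in the unit-radius frame; every candidate has L = ρ·(t + p + q).
LSL: p² = 2 + d² − 2cos(α−β) + 2d(sin α − sin β) = 23.909367; p = √p² = 4.889721; φ = atan2(cos β − cos α, d + sin α − sin β) = 0.370905 rad; t = (φ − α) mod 2π = 2.882715 rad, q = (β − φ) mod 2π = 6.180780 rad → L = 7.96·(2.882715 + 4.889721 + 6.180780) = 7.96·13.953215 = 111.067594 m
RSR: p² = 2 + d² − 2cos(α−β) + 2d(sin β − sin α) = 42.400482; p = √p² = 6.511565; φ = atan2(cos α − cos β, d − sin α + sin β) = -0.275659 rad; t = (α − φ) mod 2π = 4.047035 rad, q = (φ − β) mod 2π = 5.739026 rad → L = 7.96·(4.047035 + 6.511565 + 5.739026) = 7.96·16.297626 = 129.729106 m
LSR: p² = d² − 2 + 2cos(α−β) + 2d(sin α + sin β) = 21.909934; p = √p² = 4.680805; φ = atan2(−cos α − cos β, d + sin α + sin β) − atan2(−2, p) = 0.373143 rad; t = (φ − α) mod 2π = 2.884952 rad, q = (φ − β) mod 2π = 0.104643 rad → L = 7.96·(2.884952 + 4.680805 + 0.104643) = 7.96·7.670400 = 61.056380 m
RSL: p² = d² − 2 + 2cos(α−β) − 2d(sin α + sin β) = 28.916363; p = √p² = 5.377394; φ = atan2(cos α + cos β, d − sin α − sin β) − atan2(2, p) = -0.328878 rad; t = (α − φ) mod 2π = 4.100254 rad, q = (β − φ) mod 2π = 0.597378 rad → L = 7.96·(4.100254 + 5.377394 + 0.597378) = 7.96·10.075025 = 80.197199 m
RLR: c = (6 − d² + 2cos(α−β) + 2d(sin α − sin β))/8 = -4.300060, |c| > 1 → infeasible
LRL: c = (6 − d² + 2cos(α−β) − 2d(sin α − sin β))/8 = -1.988671, |c| > 1 → infeasible
Shortest: LSR with L = 61.056380 m ≈ 61.0564 m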